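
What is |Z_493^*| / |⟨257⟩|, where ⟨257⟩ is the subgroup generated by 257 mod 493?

ord(257) | φ(493) = φ(17·29) = (17−1)·(29−1) = 16·28 = 448 = 2^6 · 7.
Divisors of 448: 1, 2, 4, 7, 8, 14, 16, 28, 32, 56, 64, 112, 224, 448.
Compute 257^d (mod 493) for the divisors d until we hit 1:
257^1 ≡ 257
257^2 ≡ 480
257^4 ≡ 169
257^7 ≡ 349
257^8 ≡ 460
257^14 ≡ 30
257^16 ≡ 103
257^28 ≡ 407
257^32 ≡ 256
257^56 ≡ 1
Thus |⟨257⟩| = ord(257) = 56.
Index = |(Z/493Z)^×| / |⟨257⟩| = 448 / 56 = 8.

8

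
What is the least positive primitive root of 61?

2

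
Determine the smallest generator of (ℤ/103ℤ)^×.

5

φ(103) = 103 − 1 = 102 = 2 · 3 · 17.
Test candidates g = 2, 3, … against the prime factors q ∈ {2, 3, 17} of φ(103): g is a generator iff g^(102/q) ≢ 1 for every such q.
g = 2: 2^51 ≡ 1 — hits 1, so not a primitive root.
g = 3: 3^51 ≡ 102; 3^34 ≡ 1 — hits 1, so not a primitive root.
g = 4: 4^51 ≡ 1 — hits 1, so not a primitive root.
g = 5: 5^51 ≡ 102; 5^34 ≡ 56; 5^6 ≡ 72 — none is 1, so 5 is a primitive root.
So 5 is the smallest generator of (Z/103Z)^×.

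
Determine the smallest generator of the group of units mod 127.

φ(127) = 127 − 1 = 126 = 2 · 3^2 · 7.
Test candidates g = 2, 3, … against the prime factors q ∈ {2, 3, 7} of φ(127): g is a generator iff g^(126/q) ≢ 1 for every such q.
g = 2: 2^63 ≡ 1 — hits 1, so not a primitive root.
g = 3: 3^63 ≡ 126; 3^42 ≡ 107; 3^18 ≡ 4 — none is 1, so 3 is a primitive root.
The smallest primitive root modulo 127 is 3.

3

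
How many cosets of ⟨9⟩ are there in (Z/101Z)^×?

2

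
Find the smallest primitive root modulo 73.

φ(73) = 73 − 1 = 72 = 2^3 · 3^2.
Test candidates g = 2, 3, … against the prime factors q ∈ {2, 3} of φ(73): g is a generator iff g^(72/q) ≢ 1 for every such q.
g = 2: 2^36 ≡ 1 — hits 1, so not a primitive root.
g = 3: 3^36 ≡ 1 — hits 1, so not a primitive root.
g = 4: 4^36 ≡ 1 — hits 1, so not a primitive root.
g = 5: 5^36 ≡ 72; 5^24 ≡ 8 — none is 1, so 5 is a primitive root.
So 5 is the smallest generator of (Z/73Z)^×.

5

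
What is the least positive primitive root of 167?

5

φ(167) = 167 − 1 = 166 = 2 · 83.
g is a primitive root iff g^(166/q) ≢ 1 (mod 167) for each prime q ∈ {2, 83}.
g = 2: 2^83 ≡ 1 — hits 1, so not a primitive root.
g = 3: 3^83 ≡ 1 — hits 1, so not a primitive root.
g = 4: 4^83 ≡ 1 — hits 1, so not a primitive root.
g = 5: 5^83 ≡ 166; 5^2 ≡ 25 — none is 1, so 5 is a primitive root.
So 5 is the smallest generator of (Z/167Z)^×.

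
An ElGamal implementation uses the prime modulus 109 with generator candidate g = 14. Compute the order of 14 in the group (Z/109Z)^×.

The order of 14 must divide φ(109) = 109 − 1 = 108 = 2^2 · 3^3.
Divisors of 108: 1, 2, 3, 4, 6, 9, 12, 18, 27, 36, 54, 108.
Test each divisor d:
14^1 ≡ 14 (mod 109)
14^2 ≡ 87 (mod 109)
14^3 ≡ 19 (mod 109)
14^4 ≡ 48 (mod 109)
14^6 ≡ 34 (mod 109)
14^9 ≡ 101 (mod 109)
14^12 ≡ 66 (mod 109)
14^18 ≡ 64 (mod 109)
14^27 ≡ 33 (mod 109)
14^36 ≡ 63 (mod 109)
14^54 ≡ 108 (mod 109)
14^108 ≡ 1 (mod 109) ✓
Therefore the multiplicative order of 14 modulo 109 is 108.

108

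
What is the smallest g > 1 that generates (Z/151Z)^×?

6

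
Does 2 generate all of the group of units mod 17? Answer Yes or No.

φ(17) = 17 − 1 = 16 = 2^4.
Test 2^(16/q) mod 17 for each prime factor q of 16:
2^8 ≡ 1 (mod 17)  [q = 2: ≡ 1 ✗]
2^8 ≡ 1 shows ord(2) | 8, strictly less than φ(17); not a primitive root.

No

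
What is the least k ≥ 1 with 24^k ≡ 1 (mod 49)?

Since 24 ∈ (Z/49Z)^×, its order divides φ(49) = φ(7^2) = 7·(7−1) = 42 = 2 · 3 · 7.
Divisors of 42: 1, 2, 3, 6, 7, 14, 21, 42.
Evaluate successive powers at the divisors of 42:
24^1 ≡ 24 (mod 49)
24^2 ≡ 37 (mod 49)
24^3 ≡ 6 (mod 49)
24^6 ≡ 36 (mod 49)
24^7 ≡ 31 (mod 49)
24^14 ≡ 30 (mod 49)
24^21 ≡ 48 (mod 49)
24^42 ≡ 1 (mod 49) ✓
Hence ord(24) = 42.

42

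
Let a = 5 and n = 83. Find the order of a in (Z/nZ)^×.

82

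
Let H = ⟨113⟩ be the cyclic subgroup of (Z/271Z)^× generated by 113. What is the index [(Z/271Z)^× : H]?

5

Since 113 ∈ (Z/271Z)^×, its order divides φ(271) = 271 − 1 = 270 = 2 · 3^3 · 5.
Divisors of 270: 1, 2, 3, 5, 6, 9, 10, 15, 18, 27, 30, 45, 54, 90, 135, 270.
Compute 113^d (mod 271) for the divisors d until we hit 1:
113^1 ≡ 113
113^2 ≡ 32
113^3 ≡ 93
113^5 ≡ 266
113^6 ≡ 248
113^9 ≡ 29
113^10 ≡ 25
113^15 ≡ 146
113^18 ≡ 28
113^27 ≡ 270
113^30 ≡ 178
113^45 ≡ 243
113^54 ≡ 1
The order of 113 is 54, so the subgroup it generates has 54 elements.
[(Z/271Z)^× : ⟨113⟩] = 270/54 = 5.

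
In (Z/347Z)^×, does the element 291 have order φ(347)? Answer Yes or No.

Yes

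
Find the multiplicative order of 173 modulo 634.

79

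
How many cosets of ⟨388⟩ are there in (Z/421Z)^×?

30

The order of 388 must divide φ(421) = 421 − 1 = 420 = 2^2 · 3 · 5 · 7.
Divisors of 420: 1, 2, 3, 4, 5, 6, 7, 10, 12, 14, 15, 20, 21, 28, 30, 35, 42, 60, 70, 84, 105, 140, 210, 420.
Test each divisor d:
388^1 ≡ 388 (mod 421)
388^2 ≡ 247 (mod 421)
388^3 ≡ 269 (mod 421)
388^4 ≡ 385 (mod 421)
388^5 ≡ 346 (mod 421)
388^6 ≡ 370 (mod 421)
388^7 ≡ 420 (mod 421)
388^10 ≡ 152 (mod 421)
388^12 ≡ 75 (mod 421)
388^14 ≡ 1 (mod 421) ✓
So ord_421(388) = 14, hence |⟨388⟩| = 14.
The index is φ(421) / ord(388) = 420 / 14 = 30.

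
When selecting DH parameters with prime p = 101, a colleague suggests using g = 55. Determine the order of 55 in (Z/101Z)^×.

100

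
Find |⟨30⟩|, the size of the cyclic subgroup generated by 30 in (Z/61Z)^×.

The order of 30 must divide φ(61) = 61 − 1 = 60 = 2^2 · 3 · 5.
Divisors of 60: 1, 2, 3, 4, 5, 6, 10, 12, 15, 20, 30, 60.
Evaluate successive powers at the divisors of 60:
30^1 ≡ 30
30^2 ≡ 46
30^3 ≡ 38
30^4 ≡ 42
30^5 ≡ 40
30^6 ≡ 41
30^10 ≡ 14
30^12 ≡ 34
30^15 ≡ 11
30^20 ≡ 13
30^30 ≡ 60
30^60 ≡ 1
So ord_61(30) = 60.

60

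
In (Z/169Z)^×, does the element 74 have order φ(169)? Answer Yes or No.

No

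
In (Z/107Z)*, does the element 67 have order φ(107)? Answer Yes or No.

φ(107) = 107 − 1 = 106 = 2 · 53.
An element g generates (Z/107Z)^× iff g^(106/q) ≢ 1 (mod 107) for each prime q ∈ {2, 53}.
67^53 ≡ 106 (mod 107)  [q = 2: ≢ 1 ✓]
67^2 ≡ 102 (mod 107)  [q = 53: ≢ 1 ✓]
All checks pass, so 67 has order 106 and is a primitive root modulo 107.

Yes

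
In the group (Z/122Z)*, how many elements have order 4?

φ(122) = φ(2)·φ(61) = 1·60 = 60 = 2^2 · 3 · 5.
Since (Z/122Z)^× is cyclic of order 60, the number of elements of order d is φ(d) when d | 60 and 0 otherwise.
4 = 2^2 divides 60, and φ(4) = 2.

2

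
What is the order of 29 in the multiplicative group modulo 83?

Since 29 ∈ (Z/83Z)^×, its order divides φ(83) = 83 − 1 = 82 = 2 · 41.
Divisors of 82: 1, 2, 41, 82.
Evaluate successive powers at the divisors of 82:
29^1 ≡ 29 (mod 83)
29^2 ≡ 11 (mod 83)
29^41 ≡ 1 (mod 83) ✓
The smallest such exponent is 41, so the order of 29 is 41.

41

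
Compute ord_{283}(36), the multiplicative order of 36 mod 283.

141

ord(36) | φ(283) = 283 − 1 = 282 = 2 · 3 · 47.
Divisors of 282: 1, 2, 3, 6, 47, 94, 141, 282.
Test each divisor d:
36^1 ≡ 36
36^2 ≡ 164
36^3 ≡ 244
36^6 ≡ 106
36^47 ≡ 238
36^94 ≡ 44
36^141 ≡ 1
Hence ord(36) = 141.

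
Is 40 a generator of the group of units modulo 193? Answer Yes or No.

φ(193) = 193 − 1 = 192 = 2^6 · 3.
Test 40^(192/q) mod 193 for each prime factor q of 192:
40^96 ≡ 192 (mod 193)  [q = 2: ≢ 1 ✓]
40^64 ≡ 84 (mod 193)  [q = 3: ≢ 1 ✓]
Every test exponent gives a nontrivial residue, hence 40 generates the full group.

Yes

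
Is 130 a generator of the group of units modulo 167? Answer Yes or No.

No

φ(167) = 167 − 1 = 166 = 2 · 83.
Test 130^(166/q) mod 167 for each prime factor q of 166:
130^83 ≡ 1 (mod 167)  [q = 2: ≡ 1 ✗]
130^2 ≡ 33 (mod 167)  [q = 83: ≢ 1 ✓]
The check at q = 2 fails, so 130 generates a proper subgroup.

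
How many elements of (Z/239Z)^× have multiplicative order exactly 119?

96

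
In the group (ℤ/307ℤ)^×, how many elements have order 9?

φ(307) = 307 − 1 = 306 = 2 · 3^2 · 17.
(Z/307Z)^× is cyclic (|G| = 306); a cyclic group of order m has exactly φ(d) elements of each order d | m, and none otherwise.
9 = 3^2 divides 306, and φ(9) = 6.

6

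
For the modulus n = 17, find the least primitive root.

3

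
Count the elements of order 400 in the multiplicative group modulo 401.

160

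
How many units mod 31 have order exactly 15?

8

φ(31) = 31 − 1 = 30 = 2 · 3 · 5.
Since (Z/31Z)^× is cyclic of order 30, the number of elements of order d is φ(d) when d | 30 and 0 otherwise.
15 = 3 · 5 divides 30, and φ(15) = 8.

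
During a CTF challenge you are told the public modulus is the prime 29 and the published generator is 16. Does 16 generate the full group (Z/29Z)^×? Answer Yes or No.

No

φ(29) = 29 − 1 = 28 = 2^2 · 7.
16 is a primitive root mod 29 iff 16^(φ(29)/q) ≢ 1 for every prime q | φ(29), i.e. q ∈ {2, 7}.
16^14 ≡ 1 (mod 29)  [q = 2: ≡ 1 ✗]
16^4 ≡ 25 (mod 29)  [q = 7: ≢ 1 ✓]
Since 16^14 ≡ 1, the order of 16 divides 14 < 28, so 16 is not a primitive root.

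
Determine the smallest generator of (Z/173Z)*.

2

φ(173) = 173 − 1 = 172 = 2^2 · 43.
Test candidates g = 2, 3, … against the prime factors q ∈ {2, 43} of φ(173): g is a generator iff g^(172/q) ≢ 1 for every such q.
g = 2: 2^86 ≡ 172; 2^4 ≡ 16 — none is 1, so 2 is a primitive root.
So 2 is the smallest generator of (Z/173Z)^×.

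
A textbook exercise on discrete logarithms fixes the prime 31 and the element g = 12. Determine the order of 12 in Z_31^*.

30

The order of 12 must divide φ(31) = 31 − 1 = 30 = 2 · 3 · 5.
Divisors of 30: 1, 2, 3, 5, 6, 10, 15, 30.
Test each divisor d:
12^1 ≡ 12
12^2 ≡ 20
12^3 ≡ 23
12^5 ≡ 26
12^6 ≡ 2
12^10 ≡ 25
12^15 ≡ 30
12^30 ≡ 1
So ord_31(12) = 30.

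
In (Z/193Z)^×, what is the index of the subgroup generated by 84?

64

ord(84) | φ(193) = 193 − 1 = 192 = 2^6 · 3.
Divisors of 192: 1, 2, 3, 4, 6, 8, 12, 16, 24, 32, 48, 64, 96, 192.
Test each divisor d:
84^1 ≡ 84
84^2 ≡ 108
84^3 ≡ 1
So ord_193(84) = 3, hence |⟨84⟩| = 3.
[(Z/193Z)^× : ⟨84⟩] = 192/3 = 64.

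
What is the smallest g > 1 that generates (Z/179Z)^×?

φ(179) = 179 − 1 = 178 = 2 · 89.
Test candidates g = 2, 3, … against the prime factors q ∈ {2, 89} of φ(179): g is a generator iff g^(178/q) ≢ 1 for every such q.
g = 2: 2^89 ≡ 178; 2^2 ≡ 4 — none is 1, so 2 is a primitive root.
Hence the least primitive root of 179 is 2.

2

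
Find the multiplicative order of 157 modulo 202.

Since 157 ∈ (Z/202Z)^×, its order divides φ(202) = φ(2)·φ(101) = 1·100 = 100 = 2^2 · 5^2.
Divisors of 100: 1, 2, 4, 5, 10, 20, 25, 50, 100.
Check 157^d mod 202 for each divisor in increasing order:
157^1 ≡ 157 (mod 202)
157^2 ≡ 5 (mod 202)
157^4 ≡ 25 (mod 202)
157^5 ≡ 87 (mod 202)
157^10 ≡ 95 (mod 202)
157^20 ≡ 137 (mod 202)
157^25 ≡ 1 (mod 202) ✓
Hence ord(157) = 25.

25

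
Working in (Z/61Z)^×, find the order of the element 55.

60

Since 55 ∈ (Z/61Z)^×, its order divides φ(61) = 61 − 1 = 60 = 2^2 · 3 · 5.
Divisors of 60: 1, 2, 3, 4, 5, 6, 10, 12, 15, 20, 30, 60.
Evaluate successive powers at the divisors of 60:
55^1 ≡ 55 (mod 61)
55^2 ≡ 36 (mod 61)
55^3 ≡ 28 (mod 61)
55^4 ≡ 15 (mod 61)
55^5 ≡ 32 (mod 61)
55^6 ≡ 52 (mod 61)
55^10 ≡ 48 (mod 61)
55^12 ≡ 20 (mod 61)
55^15 ≡ 11 (mod 61)
55^20 ≡ 47 (mod 61)
55^30 ≡ 60 (mod 61)
55^60 ≡ 1 (mod 61) ✓
Hence ord(55) = 60.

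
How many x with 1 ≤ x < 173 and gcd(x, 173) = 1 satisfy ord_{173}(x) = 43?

42

φ(173) = 173 − 1 = 172 = 2^2 · 43.
Since (Z/173Z)^× is cyclic of order 172, the number of elements of order d is φ(d) when d | 172 and 0 otherwise.
43 | 172, and φ(43) = 43 − 1 = 42.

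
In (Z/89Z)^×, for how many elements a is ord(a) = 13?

φ(89) = 89 − 1 = 88 = 2^3 · 11.
Since (Z/89Z)^× is cyclic of order 88, the number of elements of order d is φ(d) when d | 88 and 0 otherwise.
Here 88 is not a multiple of 13, so there are no elements of order 13.

0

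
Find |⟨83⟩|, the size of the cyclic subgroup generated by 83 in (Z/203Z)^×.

14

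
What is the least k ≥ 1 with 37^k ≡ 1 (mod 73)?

Since 37 ∈ (Z/73Z)^×, its order divides φ(73) = 73 − 1 = 72 = 2^3 · 3^2.
Divisors of 72: 1, 2, 3, 4, 6, 8, 9, 12, 18, 24, 36, 72.
Test each divisor d:
37^1 ≡ 37 (mod 73)
37^2 ≡ 55 (mod 73)
37^3 ≡ 64 (mod 73)
37^4 ≡ 32 (mod 73)
37^6 ≡ 8 (mod 73)
37^8 ≡ 2 (mod 73)
37^9 ≡ 1 (mod 73) ✓
So ord_73(37) = 9.

9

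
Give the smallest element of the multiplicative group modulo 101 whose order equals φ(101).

φ(101) = 101 − 1 = 100 = 2^2 · 5^2.
g is a primitive root iff g^(100/q) ≢ 1 (mod 101) for each prime q ∈ {2, 5}.
g = 2: 2^50 ≡ 100; 2^20 ≡ 95 — none is 1, so 2 is a primitive root.
Hence the least primitive root of 101 is 2.

2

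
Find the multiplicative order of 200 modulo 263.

Since 200 ∈ (Z/263Z)^×, its order divides φ(263) = 263 − 1 = 262 = 2 · 131.
Divisors of 262: 1, 2, 131, 262.
Check 200^d mod 263 for each divisor in increasing order:
200^1 ≡ 200
200^2 ≡ 24
200^131 ≡ 1
Hence ord(200) = 131.

131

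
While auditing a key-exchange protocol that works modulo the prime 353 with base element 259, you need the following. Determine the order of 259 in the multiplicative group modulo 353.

176

The order of 259 must divide φ(353) = 353 − 1 = 352 = 2^5 · 11.
Divisors of 352: 1, 2, 4, 8, 11, 16, 22, 32, 44, 88, 176, 352.
Compute 259^d (mod 353) for the divisors d until we hit 1:
259^1 ≡ 259
259^2 ≡ 11
259^4 ≡ 121
259^8 ≡ 168
259^11 ≡ 317
259^16 ≡ 337
259^22 ≡ 237
259^32 ≡ 256
259^44 ≡ 42
259^88 ≡ 352
259^176 ≡ 1
So ord_353(259) = 176.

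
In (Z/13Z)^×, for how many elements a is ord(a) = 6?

φ(13) = 13 − 1 = 12 = 2^2 · 3.
In a cyclic group of order 12, there are φ(d) elements of order d for each divisor d of 12, and zero for non-divisors.
6 = 2 · 3 divides 12, and φ(6) = 2.

2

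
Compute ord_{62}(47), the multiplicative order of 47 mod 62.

5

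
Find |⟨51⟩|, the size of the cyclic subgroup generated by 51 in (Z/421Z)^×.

14

By Lagrange's theorem, ord_421(51) divides φ(421) = 421 − 1 = 420 = 2^2 · 3 · 5 · 7.
Divisors of 420: 1, 2, 3, 4, 5, 6, 7, 10, 12, 14, 15, 20, 21, 28, 30, 35, 42, 60, 70, 84, 105, 140, 210, 420.
Test each divisor d:
51^1 ≡ 51
51^2 ≡ 75
51^3 ≡ 36
51^4 ≡ 152
51^5 ≡ 174
51^6 ≡ 33
51^7 ≡ 420
51^10 ≡ 385
51^12 ≡ 247
51^14 ≡ 1
Therefore the multiplicative order of 51 modulo 421 is 14.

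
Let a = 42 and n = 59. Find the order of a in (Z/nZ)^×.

Since 42 ∈ (Z/59Z)^×, its order divides φ(59) = 59 − 1 = 58 = 2 · 29.
Divisors of 58: 1, 2, 29, 58.
Compute 42^d (mod 59) for the divisors d until we hit 1:
42^1 ≡ 42 (mod 59)
42^2 ≡ 53 (mod 59)
42^29 ≡ 58 (mod 59)
42^58 ≡ 1 (mod 59) ✓
The smallest such exponent is 58, so the order of 42 is 58.

58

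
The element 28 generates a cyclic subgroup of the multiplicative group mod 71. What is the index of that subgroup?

By Lagrange's theorem, ord_71(28) divides φ(71) = 71 − 1 = 70 = 2 · 5 · 7.
Divisors of 70: 1, 2, 5, 7, 10, 14, 35, 70.
Check 28^d mod 71 for each divisor in increasing order:
28^1 ≡ 28 (mod 71)
28^2 ≡ 3 (mod 71)
28^5 ≡ 39 (mod 71)
28^7 ≡ 46 (mod 71)
28^10 ≡ 30 (mod 71)
28^14 ≡ 57 (mod 71)
28^35 ≡ 70 (mod 71)
28^70 ≡ 1 (mod 71) ✓
The order of 28 is 70, so the subgroup it generates has 70 elements.
The index is φ(71) / ord(28) = 70 / 70 = 1.

1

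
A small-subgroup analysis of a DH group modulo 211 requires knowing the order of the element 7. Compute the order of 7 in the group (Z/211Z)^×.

ord(7) | φ(211) = 211 − 1 = 210 = 2 · 3 · 5 · 7.
Divisors of 210: 1, 2, 3, 5, 6, 7, 10, 14, 15, 21, 30, 35, 42, 70, 105, 210.
Test each divisor d:
7^1 ≡ 7 (mod 211)
7^2 ≡ 49 (mod 211)
7^3 ≡ 132 (mod 211)
7^5 ≡ 138 (mod 211)
7^6 ≡ 122 (mod 211)
7^7 ≡ 10 (mod 211)
7^10 ≡ 54 (mod 211)
7^14 ≡ 100 (mod 211)
7^15 ≡ 67 (mod 211)
7^21 ≡ 156 (mod 211)
7^30 ≡ 58 (mod 211)
7^35 ≡ 197 (mod 211)
7^42 ≡ 71 (mod 211)
7^70 ≡ 196 (mod 211)
7^105 ≡ 210 (mod 211)
7^210 ≡ 1 (mod 211) ✓
Hence ord(7) = 210.

210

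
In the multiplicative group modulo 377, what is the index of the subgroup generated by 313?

Since 313 ∈ (Z/377Z)^×, its order divides φ(377) = φ(13·29) = (13−1)·(29−1) = 12·28 = 336 = 2^4 · 3 · 7.
Divisors of 336: 1, 2, 3, 4, 6, 7, 8, 12, 14, 16, 21, 24, 28, 42, 48, 56, 84, 112, 168, 336.
Evaluate successive powers at the divisors of 336:
313^1 ≡ 313 (mod 377)
313^2 ≡ 326 (mod 377)
313^3 ≡ 248 (mod 377)
313^4 ≡ 339 (mod 377)
313^6 ≡ 53 (mod 377)
313^7 ≡ 1 (mod 377) ✓
So ord_377(313) = 7, hence |⟨313⟩| = 7.
[(Z/377Z)^× : ⟨313⟩] = 336/7 = 48.

48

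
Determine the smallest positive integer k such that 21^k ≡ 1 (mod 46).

22

ord(21) | φ(46) = φ(2)·φ(23) = 1·22 = 22 = 2 · 11.
Divisors of 22: 1, 2, 11, 22.
Test each divisor d:
21^1 ≡ 21 (mod 46)
21^2 ≡ 27 (mod 46)
21^11 ≡ 45 (mod 46)
21^22 ≡ 1 (mod 46) ✓
Therefore the multiplicative order of 21 modulo 46 is 22.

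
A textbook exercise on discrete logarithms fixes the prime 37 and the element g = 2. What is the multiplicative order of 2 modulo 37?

36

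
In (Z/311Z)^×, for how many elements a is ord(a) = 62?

φ(311) = 311 − 1 = 310 = 2 · 5 · 31.
In a cyclic group of order 310, there are φ(d) elements of order d for each divisor d of 310, and zero for non-divisors.
62 = 2 · 31 divides 310, and φ(62) = 30.

30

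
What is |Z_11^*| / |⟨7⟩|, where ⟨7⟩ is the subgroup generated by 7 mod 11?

1

ord(7) | φ(11) = 11 − 1 = 10 = 2 · 5.
Divisors of 10: 1, 2, 5, 10.
Check 7^d mod 11 for each divisor in increasing order:
7^1 ≡ 7 (mod 11)
7^2 ≡ 5 (mod 11)
7^5 ≡ 10 (mod 11)
7^10 ≡ 1 (mod 11) ✓
So ord_11(7) = 10, hence |⟨7⟩| = 10.
[(Z/11Z)^× : ⟨7⟩] = 10/10 = 1.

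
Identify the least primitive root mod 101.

2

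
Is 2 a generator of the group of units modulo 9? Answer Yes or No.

Yes

φ(9) = φ(3^2) = 3·(3−1) = 6 = 2 · 3.
Test 2^(6/q) mod 9 for each prime factor q of 6:
2^3 ≡ 8 (mod 9)  [q = 2: ≢ 1 ✓]
2^2 ≡ 4 (mod 9)  [q = 3: ≢ 1 ✓]
None equal 1, so ord_9(2) = 6: 2 is a primitive root.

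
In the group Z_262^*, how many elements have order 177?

0

φ(262) = φ(2)·φ(131) = 1·130 = 130 = 2 · 5 · 13.
Since (Z/262Z)^× is cyclic of order 130, the number of elements of order d is φ(d) when d | 130 and 0 otherwise.
Since 177 ∤ 130, the count is 0.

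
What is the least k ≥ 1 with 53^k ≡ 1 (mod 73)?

The order of 53 must divide φ(73) = 73 − 1 = 72 = 2^3 · 3^2.
Divisors of 72: 1, 2, 3, 4, 6, 8, 9, 12, 18, 24, 36, 72.
Evaluate successive powers at the divisors of 72:
53^1 ≡ 53
53^2 ≡ 35
53^3 ≡ 30
53^4 ≡ 57
53^6 ≡ 24
53^8 ≡ 37
53^9 ≡ 63
53^12 ≡ 65
53^18 ≡ 27
53^24 ≡ 64
53^36 ≡ 72
53^72 ≡ 1
The smallest such exponent is 72, so the order of 53 is 72.

72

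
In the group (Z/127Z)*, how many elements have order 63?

36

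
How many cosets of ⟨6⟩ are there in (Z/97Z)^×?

8

ord(6) | φ(97) = 97 − 1 = 96 = 2^5 · 3.
Divisors of 96: 1, 2, 3, 4, 6, 8, 12, 16, 24, 32, 48, 96.
Evaluate successive powers at the divisors of 96:
6^1 ≡ 6 (mod 97)
6^2 ≡ 36 (mod 97)
6^3 ≡ 22 (mod 97)
6^4 ≡ 35 (mod 97)
6^6 ≡ 96 (mod 97)
6^8 ≡ 61 (mod 97)
6^12 ≡ 1 (mod 97) ✓
So ord_97(6) = 12, hence |⟨6⟩| = 12.
[(Z/97Z)^× : ⟨6⟩] = 96/12 = 8.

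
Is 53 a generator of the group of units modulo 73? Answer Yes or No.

φ(73) = 73 − 1 = 72 = 2^3 · 3^2.
53 is a primitive root mod 73 iff 53^(φ(73)/q) ≢ 1 for every prime q | φ(73), i.e. q ∈ {2, 3}.
53^36 ≡ 72 (mod 73)  [q = 2: ≢ 1 ✓]
53^24 ≡ 64 (mod 73)  [q = 3: ≢ 1 ✓]
Every test exponent gives a nontrivial residue, hence 53 generates the full group.

Yes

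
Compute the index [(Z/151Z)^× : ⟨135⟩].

The order of 135 must divide φ(151) = 151 − 1 = 150 = 2 · 3 · 5^2.
Divisors of 150: 1, 2, 3, 5, 6, 10, 15, 25, 30, 50, 75, 150.
Evaluate successive powers at the divisors of 150:
135^1 ≡ 135 (mod 151)
135^2 ≡ 105 (mod 151)
135^3 ≡ 132 (mod 151)
135^5 ≡ 119 (mod 151)
135^6 ≡ 59 (mod 151)
135^10 ≡ 118 (mod 151)
135^15 ≡ 150 (mod 151)
135^25 ≡ 33 (mod 151)
135^30 ≡ 1 (mod 151) ✓
The order of 135 is 30, so the subgroup it generates has 30 elements.
The index is φ(151) / ord(135) = 150 / 30 = 5.

5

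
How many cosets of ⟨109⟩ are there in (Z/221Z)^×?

Since 109 ∈ (Z/221Z)^×, its order divides φ(221) = φ(13·17) = (13−1)·(17−1) = 12·16 = 192 = 2^6 · 3.
Divisors of 192: 1, 2, 3, 4, 6, 8, 12, 16, 24, 32, 48, 64, 96, 192.
Check 109^d mod 221 for each divisor in increasing order:
109^1 ≡ 109 (mod 221)
109^2 ≡ 168 (mod 221)
109^3 ≡ 190 (mod 221)
109^4 ≡ 157 (mod 221)
109^6 ≡ 77 (mod 221)
109^8 ≡ 118 (mod 221)
109^12 ≡ 183 (mod 221)
109^16 ≡ 1 (mod 221) ✓
The order of 109 is 16, so the subgroup it generates has 16 elements.
The index is φ(221) / ord(109) = 192 / 16 = 12.

12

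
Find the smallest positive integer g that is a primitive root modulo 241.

7

φ(241) = 241 − 1 = 240 = 2^4 · 3 · 5.
Test candidates g = 2, 3, … against the prime factors q ∈ {2, 3, 5} of φ(241): g is a generator iff g^(240/q) ≢ 1 for every such q.
g = 2: 2^120 ≡ 1 — hits 1, so not a primitive root.
g = 3: 3^120 ≡ 1 — hits 1, so not a primitive root.
g = 4: 4^120 ≡ 1 — hits 1, so not a primitive root.
g = 5: 5^120 ≡ 1 — hits 1, so not a primitive root.
g = 6: 6^120 ≡ 1 — hits 1, so not a primitive root.
g = 7: 7^120 ≡ 240; 7^80 ≡ 15; 7^48 ≡ 91 — none is 1, so 7 is a primitive root.
Hence the least primitive root of 241 is 7.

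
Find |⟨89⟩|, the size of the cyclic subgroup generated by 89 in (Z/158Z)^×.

The order of 89 must divide φ(158) = φ(2)·φ(79) = 1·78 = 78 = 2 · 3 · 13.
Divisors of 78: 1, 2, 3, 6, 13, 26, 39, 78.
Check 89^d mod 158 for each divisor in increasing order:
89^1 ≡ 89 (mod 158)
89^2 ≡ 21 (mod 158)
89^3 ≡ 131 (mod 158)
89^6 ≡ 97 (mod 158)
89^13 ≡ 1 (mod 158) ✓
Hence ord(89) = 13.

13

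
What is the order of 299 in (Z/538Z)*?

134

ord(299) | φ(538) = φ(2)·φ(269) = 1·268 = 268 = 2^2 · 67.
Divisors of 268: 1, 2, 4, 67, 134, 268.
Test each divisor d:
299^1 ≡ 299 (mod 538)
299^2 ≡ 93 (mod 538)
299^4 ≡ 41 (mod 538)
299^67 ≡ 537 (mod 538)
299^134 ≡ 1 (mod 538) ✓
The smallest such exponent is 134, so the order of 299 is 134.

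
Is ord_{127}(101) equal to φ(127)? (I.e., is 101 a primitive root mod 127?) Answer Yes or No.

φ(127) = 127 − 1 = 126 = 2 · 3^2 · 7.
101 is a primitive root mod 127 iff 101^(φ(127)/q) ≢ 1 for every prime q | φ(127), i.e. q ∈ {2, 3, 7}.
101^63 ≡ 126 (mod 127)  [q = 2: ≢ 1 ✓]
101^42 ≡ 107 (mod 127)  [q = 3: ≢ 1 ✓]
101^18 ≡ 8 (mod 127)  [q = 7: ≢ 1 ✓]
Every test exponent gives a nontrivial residue, hence 101 generates the full group.

Yes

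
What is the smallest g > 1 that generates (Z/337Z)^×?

φ(337) = 337 − 1 = 336 = 2^4 · 3 · 7.
g is a primitive root iff g^(336/q) ≢ 1 (mod 337) for each prime q ∈ {2, 3, 7}.
g = 2: 2^168 ≡ 1 — hits 1, so not a primitive root.
g = 3: 3^168 ≡ 1 — hits 1, so not a primitive root.
g = 4: 4^168 ≡ 1 — hits 1, so not a primitive root.
g = 5: 5^168 ≡ 336; 5^112 ≡ 1 — hits 1, so not a primitive root.
g = 6: 6^168 ≡ 1 — hits 1, so not a primitive root.
g = 7: 7^168 ≡ 1 — hits 1, so not a primitive root.
g = 8: 8^168 ≡ 1 — hits 1, so not a primitive root.
g = 9: 9^168 ≡ 1 — hits 1, so not a primitive root.
g = 10: 10^168 ≡ 336; 10^112 ≡ 128; 10^48 ≡ 175 — none is 1, so 10 is a primitive root.
So 10 is the smallest generator of (Z/337Z)^×.

10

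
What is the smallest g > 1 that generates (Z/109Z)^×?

6

φ(109) = 109 − 1 = 108 = 2^2 · 3^3.
Test candidates g = 2, 3, … against the prime factors q ∈ {2, 3} of φ(109): g is a generator iff g^(108/q) ≢ 1 for every such q.
g = 2: 2^54 ≡ 108; 2^36 ≡ 1 — hits 1, so not a primitive root.
g = 3: 3^54 ≡ 1 — hits 1, so not a primitive root.
g = 4: 4^54 ≡ 1 — hits 1, so not a primitive root.
g = 5: 5^54 ≡ 1 — hits 1, so not a primitive root.
g = 6: 6^54 ≡ 108; 6^36 ≡ 63 — none is 1, so 6 is a primitive root.
The smallest primitive root modulo 109 is 6.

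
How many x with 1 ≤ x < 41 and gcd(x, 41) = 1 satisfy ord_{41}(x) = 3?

0

φ(41) = 41 − 1 = 40 = 2^3 · 5.
(Z/41Z)^× is cyclic (|G| = 40); a cyclic group of order m has exactly φ(d) elements of each order d | m, and none otherwise.
Here 40 is not a multiple of 3, so there are no elements of order 3.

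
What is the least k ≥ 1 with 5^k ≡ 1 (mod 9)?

6

The order of 5 must divide φ(9) = φ(3^2) = 3·(3−1) = 6 = 2 · 3.
Divisors of 6: 1, 2, 3, 6.
Evaluate successive powers at the divisors of 6:
5^1 ≡ 5 (mod 9)
5^2 ≡ 7 (mod 9)
5^3 ≡ 8 (mod 9)
5^6 ≡ 1 (mod 9) ✓
Hence ord(5) = 6.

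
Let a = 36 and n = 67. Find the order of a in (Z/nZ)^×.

ord(36) | φ(67) = 67 − 1 = 66 = 2 · 3 · 11.
Divisors of 66: 1, 2, 3, 6, 11, 22, 33, 66.
Check 36^d mod 67 for each divisor in increasing order:
36^1 ≡ 36
36^2 ≡ 23
36^3 ≡ 24
36^6 ≡ 40
36^11 ≡ 37
36^22 ≡ 29
36^33 ≡ 1
The smallest such exponent is 33, so the order of 36 is 33.

33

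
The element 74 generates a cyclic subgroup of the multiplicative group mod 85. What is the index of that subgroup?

4

ord(74) | φ(85) = φ(5·17) = (5−1)·(17−1) = 4·16 = 64 = 2^6.
Divisors of 64: 1, 2, 4, 8, 16, 32, 64.
Compute 74^d (mod 85) for the divisors d until we hit 1:
74^1 ≡ 74 (mod 85)
74^2 ≡ 36 (mod 85)
74^4 ≡ 21 (mod 85)
74^8 ≡ 16 (mod 85)
74^16 ≡ 1 (mod 85) ✓
The order of 74 is 16, so the subgroup it generates has 16 elements.
Index = |(Z/85Z)^×| / |⟨74⟩| = 64 / 16 = 4.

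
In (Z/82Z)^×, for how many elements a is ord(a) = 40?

16

φ(82) = φ(2)·φ(41) = 1·40 = 40 = 2^3 · 5.
(Z/82Z)^× is cyclic (|G| = 40); a cyclic group of order m has exactly φ(d) elements of each order d | m, and none otherwise.
40 = 2^3 · 5 divides 40, and φ(40) = 16.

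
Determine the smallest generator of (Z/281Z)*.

φ(281) = 281 − 1 = 280 = 2^3 · 5 · 7.
g is a primitive root iff g^(280/q) ≢ 1 (mod 281) for each prime q ∈ {2, 5, 7}.
g = 2: 2^140 ≡ 1 — hits 1, so not a primitive root.
g = 3: 3^140 ≡ 280; 3^56 ≡ 86; 3^40 ≡ 249 — none is 1, so 3 is a primitive root.
So 3 is the smallest generator of (Z/281Z)^×.

3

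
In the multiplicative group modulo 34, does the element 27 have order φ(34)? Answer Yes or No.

Yes

φ(34) = φ(2)·φ(17) = 1·16 = 16 = 2^4.
Test 27^(16/q) mod 34 for each prime factor q of 16:
27^8 ≡ 33 (mod 34)  [q = 2: ≢ 1 ✓]
Every test exponent gives a nontrivial residue, hence 27 generates the full group.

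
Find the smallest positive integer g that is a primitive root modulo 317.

φ(317) = 317 − 1 = 316 = 2^2 · 79.
g is a primitive root iff g^(316/q) ≢ 1 (mod 317) for each prime q ∈ {2, 79}.
g = 2: 2^158 ≡ 316; 2^4 ≡ 16 — none is 1, so 2 is a primitive root.
So 2 is the smallest generator of (Z/317Z)^×.

2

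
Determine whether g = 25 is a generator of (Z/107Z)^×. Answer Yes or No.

No

φ(107) = 107 − 1 = 106 = 2 · 53.
Test 25^(106/q) mod 107 for each prime factor q of 106:
25^53 ≡ 1 (mod 107)  [q = 2: ≡ 1 ✗]
25^2 ≡ 90 (mod 107)  [q = 53: ≢ 1 ✓]
Since 25^53 ≡ 1, the order of 25 divides 53 < 106, so 25 is not a primitive root.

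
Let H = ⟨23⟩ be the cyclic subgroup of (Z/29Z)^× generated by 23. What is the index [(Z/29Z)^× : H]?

4

ord(23) | φ(29) = 29 − 1 = 28 = 2^2 · 7.
Divisors of 28: 1, 2, 4, 7, 14, 28.
Test each divisor d:
23^1 ≡ 23
23^2 ≡ 7
23^4 ≡ 20
23^7 ≡ 1
The order of 23 is 7, so the subgroup it generates has 7 elements.
The index is φ(29) / ord(23) = 28 / 7 = 4.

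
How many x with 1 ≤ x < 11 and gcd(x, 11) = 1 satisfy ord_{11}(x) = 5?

φ(11) = 11 − 1 = 10 = 2 · 5.
In a cyclic group of order 10, there are φ(d) elements of order d for each divisor d of 10, and zero for non-divisors.
5 | 10, and φ(5) = 5 − 1 = 4.

4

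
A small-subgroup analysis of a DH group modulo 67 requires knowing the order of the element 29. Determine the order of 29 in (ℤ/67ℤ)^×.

3

Since 29 ∈ (Z/67Z)^×, its order divides φ(67) = 67 − 1 = 66 = 2 · 3 · 11.
Divisors of 66: 1, 2, 3, 6, 11, 22, 33, 66.
Evaluate successive powers at the divisors of 66:
29^1 ≡ 29 (mod 67)
29^2 ≡ 37 (mod 67)
29^3 ≡ 1 (mod 67) ✓
Therefore the multiplicative order of 29 modulo 67 is 3.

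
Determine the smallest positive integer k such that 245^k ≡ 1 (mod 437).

198

By Lagrange's theorem, ord_437(245) divides φ(437) = φ(19·23) = (19−1)·(23−1) = 18·22 = 396 = 2^2 · 3^2 · 11.
Divisors of 396: 1, 2, 3, 4, 6, 9, 11, 12, 18, 22, 33, 36, 44, 66, 99, 132, 198, 396.
Check 245^d mod 437 for each divisor in increasing order:
245^1 ≡ 245 (mod 437)
245^2 ≡ 156 (mod 437)
245^3 ≡ 201 (mod 437)
245^4 ≡ 301 (mod 437)
245^6 ≡ 197 (mod 437)
245^9 ≡ 267 (mod 437)
245^11 ≡ 137 (mod 437)
245^12 ≡ 353 (mod 437)
245^18 ≡ 58 (mod 437)
245^22 ≡ 415 (mod 437)
245^33 ≡ 45 (mod 437)
245^36 ≡ 305 (mod 437)
245^44 ≡ 47 (mod 437)
245^66 ≡ 277 (mod 437)
245^99 ≡ 229 (mod 437)
245^132 ≡ 254 (mod 437)
245^198 ≡ 1 (mod 437) ✓
Hence ord(245) = 198.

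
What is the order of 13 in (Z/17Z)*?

4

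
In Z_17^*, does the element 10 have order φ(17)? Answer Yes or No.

Yes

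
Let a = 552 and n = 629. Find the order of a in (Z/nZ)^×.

72

By Lagrange's theorem, ord_629(552) divides φ(629) = φ(17·37) = (17−1)·(37−1) = 16·36 = 576 = 2^6 · 3^2.
Divisors of 576: 1, 2, 3, 4, 6, 8, 9, 12, 16, 18, 24, 32, 36, 48, 64, 72, 96, 144, 192, 288, 576.
Evaluate successive powers at the divisors of 576:
552^1 ≡ 552
552^2 ≡ 268
552^3 ≡ 121
552^4 ≡ 118
552^6 ≡ 174
552^8 ≡ 86
552^9 ≡ 297
552^12 ≡ 84
552^16 ≡ 477
552^18 ≡ 149
552^24 ≡ 137
552^32 ≡ 460
552^36 ≡ 186
552^48 ≡ 528
552^64 ≡ 256
552^72 ≡ 1
Therefore the multiplicative order of 552 modulo 629 is 72.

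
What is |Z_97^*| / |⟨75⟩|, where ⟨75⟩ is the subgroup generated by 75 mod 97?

24

Since 75 ∈ (Z/97Z)^×, its order divides φ(97) = 97 − 1 = 96 = 2^5 · 3.
Divisors of 96: 1, 2, 3, 4, 6, 8, 12, 16, 24, 32, 48, 96.
Compute 75^d (mod 97) for the divisors d until we hit 1:
75^1 ≡ 75
75^2 ≡ 96
75^3 ≡ 22
75^4 ≡ 1
The order of 75 is 4, so the subgroup it generates has 4 elements.
[(Z/97Z)^× : ⟨75⟩] = 96/4 = 24.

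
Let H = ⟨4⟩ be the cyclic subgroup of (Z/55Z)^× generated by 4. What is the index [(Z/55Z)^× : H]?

4

By Lagrange's theorem, ord_55(4) divides φ(55) = φ(5·11) = (5−1)·(11−1) = 4·10 = 40 = 2^3 · 5.
Divisors of 40: 1, 2, 4, 5, 8, 10, 20, 40.
Check 4^d mod 55 for each divisor in increasing order:
4^1 ≡ 4 (mod 55)
4^2 ≡ 16 (mod 55)
4^4 ≡ 36 (mod 55)
4^5 ≡ 34 (mod 55)
4^8 ≡ 31 (mod 55)
4^10 ≡ 1 (mod 55) ✓
Thus |⟨4⟩| = ord(4) = 10.
Index = |(Z/55Z)^×| / |⟨4⟩| = 40 / 10 = 4.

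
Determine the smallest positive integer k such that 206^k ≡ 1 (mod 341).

By Lagrange's theorem, ord_341(206) divides φ(341) = φ(11·31) = (11−1)·(31−1) = 10·30 = 300 = 2^2 · 3 · 5^2.
Divisors of 300: 1, 2, 3, 4, 5, 6, 10, 12, 15, 20, 25, 30, 50, 60, 75, 100, 150, 300.
Compute 206^d (mod 341) for the divisors d until we hit 1:
206^1 ≡ 206 (mod 341)
206^2 ≡ 152 (mod 341)
206^3 ≡ 281 (mod 341)
206^4 ≡ 257 (mod 341)
206^5 ≡ 87 (mod 341)
206^6 ≡ 190 (mod 341)
206^10 ≡ 67 (mod 341)
206^12 ≡ 295 (mod 341)
206^15 ≡ 32 (mod 341)
206^20 ≡ 56 (mod 341)
206^25 ≡ 98 (mod 341)
206^30 ≡ 1 (mod 341) ✓
Hence ord(206) = 30.

30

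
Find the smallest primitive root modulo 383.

5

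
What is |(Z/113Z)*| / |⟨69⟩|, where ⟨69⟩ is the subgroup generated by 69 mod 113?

ord(69) | φ(113) = 113 − 1 = 112 = 2^4 · 7.
Divisors of 112: 1, 2, 4, 7, 8, 14, 16, 28, 56, 112.
Check 69^d mod 113 for each divisor in increasing order:
69^1 ≡ 69 (mod 113)
69^2 ≡ 15 (mod 113)
69^4 ≡ 112 (mod 113)
69^7 ≡ 95 (mod 113)
69^8 ≡ 1 (mod 113) ✓
So ord_113(69) = 8, hence |⟨69⟩| = 8.
[(Z/113Z)^× : ⟨69⟩] = 112/8 = 14.

14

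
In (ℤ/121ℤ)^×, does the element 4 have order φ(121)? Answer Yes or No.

φ(121) = φ(11^2) = 11·(11−1) = 110 = 2 · 5 · 11.
Test 4^(110/q) mod 121 for each prime factor q of 110:
4^55 ≡ 1 (mod 121)  [q = 2: ≡ 1 ✗]
4^22 ≡ 27 (mod 121)  [q = 5: ≢ 1 ✓]
4^10 ≡ 111 (mod 121)  [q = 11: ≢ 1 ✓]
The check at q = 2 fails, so 4 generates a proper subgroup.

No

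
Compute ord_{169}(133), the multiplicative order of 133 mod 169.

39

The order of 133 must divide φ(169) = φ(13^2) = 13·(13−1) = 156 = 2^2 · 3 · 13.
Divisors of 156: 1, 2, 3, 4, 6, 12, 13, 26, 39, 52, 78, 156.
Compute 133^d (mod 169) for the divisors d until we hit 1:
133^1 ≡ 133 (mod 169)
133^2 ≡ 113 (mod 169)
133^3 ≡ 157 (mod 169)
133^4 ≡ 94 (mod 169)
133^6 ≡ 144 (mod 169)
133^12 ≡ 118 (mod 169)
133^13 ≡ 146 (mod 169)
133^26 ≡ 22 (mod 169)
133^39 ≡ 1 (mod 169) ✓
Hence ord(133) = 39.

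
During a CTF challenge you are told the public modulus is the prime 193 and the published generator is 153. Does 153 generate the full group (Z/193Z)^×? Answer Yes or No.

Yes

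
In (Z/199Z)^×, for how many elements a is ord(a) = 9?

6

φ(199) = 199 − 1 = 198 = 2 · 3^2 · 11.
Since (Z/199Z)^× is cyclic of order 198, the number of elements of order d is φ(d) when d | 198 and 0 otherwise.
9 = 3^2 divides 198, and φ(9) = 6.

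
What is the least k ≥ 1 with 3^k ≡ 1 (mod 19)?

By Lagrange's theorem, ord_19(3) divides φ(19) = 19 − 1 = 18 = 2 · 3^2.
Divisors of 18: 1, 2, 3, 6, 9, 18.
Test each divisor d:
3^1 ≡ 3 (mod 19)
3^2 ≡ 9 (mod 19)
3^3 ≡ 8 (mod 19)
3^6 ≡ 7 (mod 19)
3^9 ≡ 18 (mod 19)
3^18 ≡ 1 (mod 19) ✓
Therefore the multiplicative order of 3 modulo 19 is 18.

18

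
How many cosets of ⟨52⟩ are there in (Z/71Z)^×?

1

The order of 52 must divide φ(71) = 71 − 1 = 70 = 2 · 5 · 7.
Divisors of 70: 1, 2, 5, 7, 10, 14, 35, 70.
Test each divisor d:
52^1 ≡ 52
52^2 ≡ 6
52^5 ≡ 26
52^7 ≡ 14
52^10 ≡ 37
52^14 ≡ 54
52^35 ≡ 70
52^70 ≡ 1
So ord_71(52) = 70, hence |⟨52⟩| = 70.
[(Z/71Z)^× : ⟨52⟩] = 70/70 = 1.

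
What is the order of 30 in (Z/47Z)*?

Since 30 ∈ (Z/47Z)^×, its order divides φ(47) = 47 − 1 = 46 = 2 · 23.
Divisors of 46: 1, 2, 23, 46.
Test each divisor d:
30^1 ≡ 30 (mod 47)
30^2 ≡ 7 (mod 47)
30^23 ≡ 46 (mod 47)
30^46 ≡ 1 (mod 47) ✓
So ord_47(30) = 46.

46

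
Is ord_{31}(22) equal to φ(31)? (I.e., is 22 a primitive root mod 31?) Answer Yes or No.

Yes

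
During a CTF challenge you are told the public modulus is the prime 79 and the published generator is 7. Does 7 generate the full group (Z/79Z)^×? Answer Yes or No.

φ(79) = 79 − 1 = 78 = 2 · 3 · 13.
7 is a primitive root mod 79 iff 7^(φ(79)/q) ≢ 1 for every prime q | φ(79), i.e. q ∈ {2, 3, 13}.
7^39 ≡ 78 (mod 79)  [q = 2: ≢ 1 ✓]
7^26 ≡ 55 (mod 79)  [q = 3: ≢ 1 ✓]
7^6 ≡ 18 (mod 79)  [q = 13: ≢ 1 ✓]
Every test exponent gives a nontrivial residue, hence 7 generates the full group.

Yes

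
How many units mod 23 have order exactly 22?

φ(23) = 23 − 1 = 22 = 2 · 11.
Since (Z/23Z)^× is cyclic of order 22, the number of elements of order d is φ(d) when d | 22 and 0 otherwise.
22 = 2 · 11 divides 22, and φ(22) = 10.

10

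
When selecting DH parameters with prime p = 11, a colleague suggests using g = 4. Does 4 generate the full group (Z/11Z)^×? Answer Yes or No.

φ(11) = 11 − 1 = 10 = 2 · 5.
Test 4^(10/q) mod 11 for each prime factor q of 10:
4^5 ≡ 1 (mod 11)  [q = 2: ≡ 1 ✗]
4^2 ≡ 5 (mod 11)  [q = 5: ≢ 1 ✓]
The check at q = 2 fails, so 4 generates a proper subgroup.

No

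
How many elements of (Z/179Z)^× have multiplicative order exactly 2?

1

φ(179) = 179 − 1 = 178 = 2 · 89.
(Z/179Z)^× is cyclic (|G| = 178); a cyclic group of order m has exactly φ(d) elements of each order d | m, and none otherwise.
2 | 178, and φ(2) = 2 − 1 = 1.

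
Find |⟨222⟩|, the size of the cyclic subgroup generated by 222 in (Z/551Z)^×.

252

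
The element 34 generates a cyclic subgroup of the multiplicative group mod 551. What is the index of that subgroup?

By Lagrange's theorem, ord_551(34) divides φ(551) = φ(19·29) = (19−1)·(29−1) = 18·28 = 504 = 2^3 · 3^2 · 7.
Divisors of 504: 1, 2, 3, 4, 6, 7, 8, 9, 12, 14, 18, 21, 24, 28, 36, 42, 56, 63, 72, 84, 126, 168, 252, 504.
Test each divisor d:
34^1 ≡ 34
34^2 ≡ 54
34^3 ≡ 183
34^4 ≡ 161
34^6 ≡ 429
34^7 ≡ 260
34^8 ≡ 24
34^9 ≡ 265
34^12 ≡ 7
34^14 ≡ 378
34^18 ≡ 248
34^21 ≡ 202
34^24 ≡ 49
34^28 ≡ 175
34^36 ≡ 343
34^42 ≡ 30
34^56 ≡ 320
34^63 ≡ 550
34^72 ≡ 286
34^84 ≡ 349
34^126 ≡ 1
Thus |⟨34⟩| = ord(34) = 126.
[(Z/551Z)^× : ⟨34⟩] = 504/126 = 4.

4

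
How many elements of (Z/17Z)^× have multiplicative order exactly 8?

4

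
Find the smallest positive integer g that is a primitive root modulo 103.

φ(103) = 103 − 1 = 102 = 2 · 3 · 17.
Test candidates g = 2, 3, … against the prime factors q ∈ {2, 3, 17} of φ(103): g is a generator iff g^(102/q) ≢ 1 for every such q.
g = 2: 2^51 ≡ 1 — hits 1, so not a primitive root.
g = 3: 3^51 ≡ 102; 3^34 ≡ 1 — hits 1, so not a primitive root.
g = 4: 4^51 ≡ 1 — hits 1, so not a primitive root.
g = 5: 5^51 ≡ 102; 5^34 ≡ 56; 5^6 ≡ 72 — none is 1, so 5 is a primitive root.
So 5 is the smallest generator of (Z/103Z)^×.

5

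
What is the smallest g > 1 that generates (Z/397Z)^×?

5

φ(397) = 397 − 1 = 396 = 2^2 · 3^2 · 11.
g is a primitive root iff g^(396/q) ≢ 1 (mod 397) for each prime q ∈ {2, 3, 11}.
g = 2: 2^198 ≡ 396; 2^132 ≡ 1 — hits 1, so not a primitive root.
g = 3: 3^198 ≡ 1 — hits 1, so not a primitive root.
g = 4: 4^198 ≡ 1 — hits 1, so not a primitive root.
g = 5: 5^198 ≡ 396; 5^132 ≡ 362; 5^36 ≡ 290 — none is 1, so 5 is a primitive root.
The smallest primitive root modulo 397 is 5.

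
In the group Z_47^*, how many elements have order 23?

22

φ(47) = 47 − 1 = 46 = 2 · 23.
In a cyclic group of order 46, there are φ(d) elements of order d for each divisor d of 46, and zero for non-divisors.
23 | 46, and φ(23) = 23 − 1 = 22.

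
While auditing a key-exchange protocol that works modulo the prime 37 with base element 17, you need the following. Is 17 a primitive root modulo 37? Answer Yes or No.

Yes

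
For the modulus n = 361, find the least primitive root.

φ(361) = φ(19^2) = 19·(19−1) = 342 = 2 · 3^2 · 19.
g is a primitive root iff g^(342/q) ≢ 1 (mod 361) for each prime q ∈ {2, 3, 19}.
g = 2: 2^171 ≡ 360; 2^114 ≡ 292; 2^18 ≡ 58 — none is 1, so 2 is a primitive root.
Hence the least primitive root of 361 is 2.

2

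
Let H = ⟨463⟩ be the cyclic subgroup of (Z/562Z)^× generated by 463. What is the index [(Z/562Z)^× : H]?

5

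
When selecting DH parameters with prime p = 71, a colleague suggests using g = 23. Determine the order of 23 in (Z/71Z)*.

14

ord(23) | φ(71) = 71 − 1 = 70 = 2 · 5 · 7.
Divisors of 70: 1, 2, 5, 7, 10, 14, 35, 70.
Evaluate successive powers at the divisors of 70:
23^1 ≡ 23 (mod 71)
23^2 ≡ 32 (mod 71)
23^5 ≡ 51 (mod 71)
23^7 ≡ 70 (mod 71)
23^10 ≡ 45 (mod 71)
23^14 ≡ 1 (mod 71) ✓
The smallest such exponent is 14, so the order of 23 is 14.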